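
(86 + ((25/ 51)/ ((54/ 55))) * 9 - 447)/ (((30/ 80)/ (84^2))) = -342109376/ 51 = -6708026.98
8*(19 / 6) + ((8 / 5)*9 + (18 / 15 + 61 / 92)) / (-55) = 1900357 / 75900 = 25.04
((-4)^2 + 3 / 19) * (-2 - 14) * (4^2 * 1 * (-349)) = 27428608 / 19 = 1443610.95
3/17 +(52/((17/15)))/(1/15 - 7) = -219/34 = -6.44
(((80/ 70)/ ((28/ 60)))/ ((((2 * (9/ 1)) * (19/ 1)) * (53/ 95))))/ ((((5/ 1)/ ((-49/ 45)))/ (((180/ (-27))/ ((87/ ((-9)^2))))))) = 80/ 4611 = 0.02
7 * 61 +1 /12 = 5125 /12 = 427.08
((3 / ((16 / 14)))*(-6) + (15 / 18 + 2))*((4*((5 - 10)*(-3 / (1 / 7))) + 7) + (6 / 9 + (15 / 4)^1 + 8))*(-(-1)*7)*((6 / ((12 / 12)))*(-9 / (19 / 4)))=17163615 / 38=451674.08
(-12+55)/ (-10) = -43/ 10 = -4.30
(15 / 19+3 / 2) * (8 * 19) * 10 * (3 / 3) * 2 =6960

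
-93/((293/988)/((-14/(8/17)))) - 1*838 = 2488015/293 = 8491.52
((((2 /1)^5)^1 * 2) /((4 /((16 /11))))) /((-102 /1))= -128 /561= -0.23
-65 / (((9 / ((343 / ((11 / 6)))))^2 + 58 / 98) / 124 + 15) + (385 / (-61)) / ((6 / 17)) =-1423792783217 / 64093053678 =-22.21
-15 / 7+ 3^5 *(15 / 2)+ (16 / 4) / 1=25541 / 14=1824.36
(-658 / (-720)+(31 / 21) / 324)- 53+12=-2727149 / 68040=-40.08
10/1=10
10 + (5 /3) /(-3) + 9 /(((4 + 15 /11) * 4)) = 20951 /2124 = 9.86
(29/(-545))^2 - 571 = -169600434/297025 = -571.00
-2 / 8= -1 / 4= -0.25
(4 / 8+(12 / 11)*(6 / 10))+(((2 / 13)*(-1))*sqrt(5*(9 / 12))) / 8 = 127 / 110 - sqrt(15) / 104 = 1.12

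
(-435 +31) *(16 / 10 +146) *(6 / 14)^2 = -2683368 / 245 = -10952.52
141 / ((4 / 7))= 987 / 4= 246.75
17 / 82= 0.21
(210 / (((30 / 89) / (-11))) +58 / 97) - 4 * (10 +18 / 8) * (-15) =-593388 / 97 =-6117.40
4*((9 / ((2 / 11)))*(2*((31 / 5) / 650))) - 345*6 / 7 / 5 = -629784 / 11375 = -55.37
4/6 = 2/3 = 0.67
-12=-12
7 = 7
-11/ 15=-0.73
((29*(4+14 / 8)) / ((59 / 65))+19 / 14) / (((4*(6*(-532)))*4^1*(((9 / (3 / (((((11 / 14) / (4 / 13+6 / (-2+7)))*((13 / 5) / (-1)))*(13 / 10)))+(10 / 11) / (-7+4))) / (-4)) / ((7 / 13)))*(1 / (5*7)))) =-37056660125 / 608576874048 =-0.06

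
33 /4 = 8.25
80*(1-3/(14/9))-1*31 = -737/7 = -105.29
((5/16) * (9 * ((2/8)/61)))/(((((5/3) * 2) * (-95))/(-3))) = 81/741760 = 0.00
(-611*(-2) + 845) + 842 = 2909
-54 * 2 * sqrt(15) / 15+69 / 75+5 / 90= 439 / 450-36 * sqrt(15) / 5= -26.91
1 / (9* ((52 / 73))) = 73 / 468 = 0.16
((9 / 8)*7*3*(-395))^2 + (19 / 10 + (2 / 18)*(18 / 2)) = 27866846053 / 320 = 87083893.92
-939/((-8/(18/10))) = 8451/40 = 211.28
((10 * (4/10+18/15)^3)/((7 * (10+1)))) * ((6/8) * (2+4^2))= 13824/1925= 7.18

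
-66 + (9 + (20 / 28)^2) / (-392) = -634097 / 9604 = -66.02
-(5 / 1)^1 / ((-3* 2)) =5 / 6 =0.83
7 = 7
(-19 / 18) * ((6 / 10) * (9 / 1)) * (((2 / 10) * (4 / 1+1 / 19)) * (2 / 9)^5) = -1232 / 492075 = -0.00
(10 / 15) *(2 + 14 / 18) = 50 / 27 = 1.85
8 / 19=0.42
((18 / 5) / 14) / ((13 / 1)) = 9 / 455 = 0.02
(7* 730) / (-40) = -511 / 4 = -127.75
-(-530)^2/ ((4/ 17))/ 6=-1193825/ 6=-198970.83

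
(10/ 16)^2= 25/ 64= 0.39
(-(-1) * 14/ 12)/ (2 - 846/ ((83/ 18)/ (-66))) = 83/ 861612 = 0.00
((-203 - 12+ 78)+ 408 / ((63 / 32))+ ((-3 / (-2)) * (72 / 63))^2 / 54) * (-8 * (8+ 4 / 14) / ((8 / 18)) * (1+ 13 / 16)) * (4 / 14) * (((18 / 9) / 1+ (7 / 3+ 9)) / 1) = -173801060 / 2401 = -72386.95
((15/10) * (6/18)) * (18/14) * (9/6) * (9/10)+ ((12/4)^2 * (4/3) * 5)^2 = 1008243/280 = 3600.87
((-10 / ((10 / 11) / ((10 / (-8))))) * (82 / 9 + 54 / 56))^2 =19500726025 / 1016064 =19192.42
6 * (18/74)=54/37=1.46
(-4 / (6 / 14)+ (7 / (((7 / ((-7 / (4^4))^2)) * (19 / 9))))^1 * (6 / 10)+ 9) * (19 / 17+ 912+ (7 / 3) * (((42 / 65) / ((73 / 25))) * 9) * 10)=-96322191423677 / 301328302080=-319.66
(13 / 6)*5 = 65 / 6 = 10.83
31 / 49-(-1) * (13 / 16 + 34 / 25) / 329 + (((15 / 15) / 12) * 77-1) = 6.06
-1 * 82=-82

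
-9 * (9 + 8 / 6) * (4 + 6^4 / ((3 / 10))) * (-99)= 39811068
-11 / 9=-1.22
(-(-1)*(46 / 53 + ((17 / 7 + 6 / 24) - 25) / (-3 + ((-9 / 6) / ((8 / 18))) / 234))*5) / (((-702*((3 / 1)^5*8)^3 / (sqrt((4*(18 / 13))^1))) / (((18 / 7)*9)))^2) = 4810985 / 1042893953243089764637556736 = 0.00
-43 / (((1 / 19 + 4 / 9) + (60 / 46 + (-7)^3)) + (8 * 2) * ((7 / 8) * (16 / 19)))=169119 / 1295566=0.13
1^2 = 1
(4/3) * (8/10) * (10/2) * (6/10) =3.20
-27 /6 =-9 /2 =-4.50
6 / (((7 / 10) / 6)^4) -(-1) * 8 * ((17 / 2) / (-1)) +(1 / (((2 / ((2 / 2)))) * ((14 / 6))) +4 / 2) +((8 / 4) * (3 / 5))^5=485050143477 / 15006250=32323.21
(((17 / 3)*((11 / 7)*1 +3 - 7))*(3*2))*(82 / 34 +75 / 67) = -136748 / 469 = -291.57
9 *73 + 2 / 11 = 7229 / 11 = 657.18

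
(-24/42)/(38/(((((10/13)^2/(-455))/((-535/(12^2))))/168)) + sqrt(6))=-1500744336/47899064470384537 + 576 * sqrt(6)/335293451292691759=-0.00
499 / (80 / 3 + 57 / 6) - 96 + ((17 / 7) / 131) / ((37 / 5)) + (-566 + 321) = -344148906 / 1051799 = -327.20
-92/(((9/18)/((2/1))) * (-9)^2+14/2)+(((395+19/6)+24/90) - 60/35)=9003619/22890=393.34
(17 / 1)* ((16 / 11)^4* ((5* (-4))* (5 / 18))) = -55705600 / 131769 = -422.75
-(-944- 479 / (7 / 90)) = 49718 / 7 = 7102.57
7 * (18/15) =42/5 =8.40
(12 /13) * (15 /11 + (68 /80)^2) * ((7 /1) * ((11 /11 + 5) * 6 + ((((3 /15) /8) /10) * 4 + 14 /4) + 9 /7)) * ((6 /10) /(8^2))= 2359122327 /457600000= 5.16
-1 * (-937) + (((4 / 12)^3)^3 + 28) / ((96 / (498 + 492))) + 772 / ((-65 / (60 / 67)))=111102893413 / 91434096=1215.11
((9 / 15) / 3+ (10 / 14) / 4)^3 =148877 / 2744000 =0.05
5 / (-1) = -5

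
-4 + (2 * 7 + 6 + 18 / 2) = 25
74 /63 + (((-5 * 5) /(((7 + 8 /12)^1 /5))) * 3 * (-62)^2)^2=1178181915789146 /33327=35352174386.81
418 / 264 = 19 / 12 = 1.58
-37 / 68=-0.54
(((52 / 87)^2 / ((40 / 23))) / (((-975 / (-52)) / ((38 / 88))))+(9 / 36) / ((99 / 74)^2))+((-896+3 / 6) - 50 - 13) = -1974845268779 / 2060660250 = -958.36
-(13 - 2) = -11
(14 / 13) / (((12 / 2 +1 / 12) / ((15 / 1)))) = 2.66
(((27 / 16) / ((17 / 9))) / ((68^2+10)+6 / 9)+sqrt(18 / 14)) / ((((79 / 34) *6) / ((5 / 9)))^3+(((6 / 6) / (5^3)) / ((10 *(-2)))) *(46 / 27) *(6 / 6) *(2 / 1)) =3555241875 / 291451328415622144+248720625 *sqrt(7) / 9170739080972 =0.00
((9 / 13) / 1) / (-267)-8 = -9259 / 1157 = -8.00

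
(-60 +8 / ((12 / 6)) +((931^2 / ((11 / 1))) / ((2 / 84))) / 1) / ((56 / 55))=13001195 / 4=3250298.75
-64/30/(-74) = 16/555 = 0.03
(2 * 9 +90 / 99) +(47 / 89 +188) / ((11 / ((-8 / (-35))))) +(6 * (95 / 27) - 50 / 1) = -267076 / 44055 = -6.06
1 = 1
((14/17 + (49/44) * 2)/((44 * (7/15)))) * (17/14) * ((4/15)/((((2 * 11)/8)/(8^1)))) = 1304/9317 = 0.14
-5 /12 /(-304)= 5 /3648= 0.00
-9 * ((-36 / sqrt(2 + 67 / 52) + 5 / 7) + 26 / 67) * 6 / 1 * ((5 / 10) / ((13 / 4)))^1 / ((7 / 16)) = -893376 / 42679 + 41472 * sqrt(247) / 1729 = 356.04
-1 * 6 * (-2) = 12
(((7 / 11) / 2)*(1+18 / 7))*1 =25 / 22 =1.14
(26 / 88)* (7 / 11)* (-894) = -40677 / 242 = -168.09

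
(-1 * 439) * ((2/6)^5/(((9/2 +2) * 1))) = -878/3159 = -0.28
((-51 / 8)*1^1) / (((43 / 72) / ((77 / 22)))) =-3213 / 86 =-37.36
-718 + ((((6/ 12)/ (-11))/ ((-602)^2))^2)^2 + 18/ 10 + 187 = -10691841037665224171780777926651/ 20203781250312214988247879680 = -529.20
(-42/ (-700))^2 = 9/ 2500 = 0.00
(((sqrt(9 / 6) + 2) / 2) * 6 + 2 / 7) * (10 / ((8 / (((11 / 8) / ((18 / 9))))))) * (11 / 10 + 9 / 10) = 165 * sqrt(6) / 64 + 605 / 56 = 17.12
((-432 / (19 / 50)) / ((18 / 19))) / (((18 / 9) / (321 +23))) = -206400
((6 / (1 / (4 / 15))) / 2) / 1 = 4 / 5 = 0.80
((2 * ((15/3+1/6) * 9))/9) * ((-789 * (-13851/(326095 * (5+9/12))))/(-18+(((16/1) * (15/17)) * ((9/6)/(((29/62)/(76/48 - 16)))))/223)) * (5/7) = -8276735847078/4026292812773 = -2.06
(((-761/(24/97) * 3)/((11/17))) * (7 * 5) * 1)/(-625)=8784223/11000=798.57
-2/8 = -1/4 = -0.25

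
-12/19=-0.63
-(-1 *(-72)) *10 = -720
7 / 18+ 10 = 187 / 18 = 10.39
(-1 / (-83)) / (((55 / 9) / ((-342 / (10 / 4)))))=-6156 / 22825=-0.27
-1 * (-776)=776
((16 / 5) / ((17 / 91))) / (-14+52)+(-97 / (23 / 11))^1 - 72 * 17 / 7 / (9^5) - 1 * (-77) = 52981111888 / 1705958415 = 31.06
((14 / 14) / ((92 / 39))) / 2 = 39 / 184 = 0.21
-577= -577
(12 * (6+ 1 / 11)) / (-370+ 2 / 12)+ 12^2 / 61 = 3220632 / 1488949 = 2.16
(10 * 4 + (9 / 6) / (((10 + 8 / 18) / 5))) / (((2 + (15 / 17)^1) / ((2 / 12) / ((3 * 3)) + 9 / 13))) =64937365 / 6466824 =10.04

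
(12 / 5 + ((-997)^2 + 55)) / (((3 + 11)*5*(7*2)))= 1242583 / 1225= 1014.35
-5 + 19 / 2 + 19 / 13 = 155 / 26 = 5.96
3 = 3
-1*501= -501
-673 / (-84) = 673 / 84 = 8.01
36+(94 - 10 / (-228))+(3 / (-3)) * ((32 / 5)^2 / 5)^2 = 112102961 / 1781250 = 62.93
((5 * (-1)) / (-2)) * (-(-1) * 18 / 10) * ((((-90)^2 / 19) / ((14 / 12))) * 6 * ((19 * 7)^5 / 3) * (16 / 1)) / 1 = 2189804405846400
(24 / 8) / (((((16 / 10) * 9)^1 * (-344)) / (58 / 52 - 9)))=1025 / 214656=0.00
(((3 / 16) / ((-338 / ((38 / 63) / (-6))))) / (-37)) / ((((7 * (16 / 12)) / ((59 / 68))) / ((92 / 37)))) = -25783 / 74005905792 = -0.00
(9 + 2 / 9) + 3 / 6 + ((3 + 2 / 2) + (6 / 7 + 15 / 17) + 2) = 37403 / 2142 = 17.46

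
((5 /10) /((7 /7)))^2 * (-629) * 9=-5661 /4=-1415.25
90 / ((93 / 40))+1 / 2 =2431 / 62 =39.21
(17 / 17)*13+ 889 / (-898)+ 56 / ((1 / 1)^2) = 61073 / 898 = 68.01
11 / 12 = 0.92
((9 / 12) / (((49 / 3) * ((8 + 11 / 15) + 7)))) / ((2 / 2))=135 / 46256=0.00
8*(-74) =-592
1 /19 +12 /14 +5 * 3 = 2116 /133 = 15.91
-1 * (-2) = 2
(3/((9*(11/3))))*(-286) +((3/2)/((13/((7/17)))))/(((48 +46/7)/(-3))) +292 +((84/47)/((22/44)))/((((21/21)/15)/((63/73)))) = 180898961593/579303764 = 312.27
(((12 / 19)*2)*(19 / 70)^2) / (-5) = -0.02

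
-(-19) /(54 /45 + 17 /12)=1140 /157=7.26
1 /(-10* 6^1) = -1 /60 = -0.02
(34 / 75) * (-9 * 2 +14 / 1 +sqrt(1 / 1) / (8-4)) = -17 / 10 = -1.70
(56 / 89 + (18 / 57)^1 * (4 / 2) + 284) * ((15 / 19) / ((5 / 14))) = 20259792 / 32129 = 630.58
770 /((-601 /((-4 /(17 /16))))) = 49280 /10217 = 4.82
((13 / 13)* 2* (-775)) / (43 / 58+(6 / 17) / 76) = -7259425 / 3494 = -2077.68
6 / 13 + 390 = 5076 / 13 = 390.46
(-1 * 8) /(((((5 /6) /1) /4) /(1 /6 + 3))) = -608 /5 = -121.60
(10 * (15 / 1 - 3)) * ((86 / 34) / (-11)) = -5160 / 187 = -27.59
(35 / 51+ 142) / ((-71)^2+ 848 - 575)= 7277 / 271014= 0.03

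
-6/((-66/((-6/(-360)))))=1/660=0.00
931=931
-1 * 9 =-9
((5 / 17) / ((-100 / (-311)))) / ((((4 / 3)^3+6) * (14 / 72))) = 75573 / 134470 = 0.56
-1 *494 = -494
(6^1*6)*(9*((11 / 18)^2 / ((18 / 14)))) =847 / 9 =94.11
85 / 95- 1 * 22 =-21.11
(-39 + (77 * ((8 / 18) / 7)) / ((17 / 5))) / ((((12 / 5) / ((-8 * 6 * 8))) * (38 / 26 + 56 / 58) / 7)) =17333.57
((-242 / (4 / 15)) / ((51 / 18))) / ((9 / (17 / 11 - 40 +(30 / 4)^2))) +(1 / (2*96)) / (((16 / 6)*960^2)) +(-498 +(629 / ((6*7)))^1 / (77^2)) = -376635318926654449 / 332920730419200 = -1131.31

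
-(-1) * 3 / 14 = 0.21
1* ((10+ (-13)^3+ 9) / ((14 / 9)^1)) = -9801 / 7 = -1400.14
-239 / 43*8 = -44.47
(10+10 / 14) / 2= 75 / 14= 5.36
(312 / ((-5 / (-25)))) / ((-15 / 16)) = -1664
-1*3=-3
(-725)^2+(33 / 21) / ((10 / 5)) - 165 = 7356451 / 14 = 525460.79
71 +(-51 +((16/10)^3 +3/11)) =33507/1375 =24.37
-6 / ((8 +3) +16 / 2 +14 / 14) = -3 / 10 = -0.30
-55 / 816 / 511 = -55 / 416976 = -0.00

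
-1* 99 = -99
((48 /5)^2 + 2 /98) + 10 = 125171 /1225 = 102.18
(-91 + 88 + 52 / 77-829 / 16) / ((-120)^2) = -66697 / 17740800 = -0.00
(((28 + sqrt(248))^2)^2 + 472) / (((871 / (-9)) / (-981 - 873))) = 70181635.01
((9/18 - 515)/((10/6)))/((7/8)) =-1764/5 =-352.80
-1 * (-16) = 16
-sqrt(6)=-2.45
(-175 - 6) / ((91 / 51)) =-9231 / 91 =-101.44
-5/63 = -0.08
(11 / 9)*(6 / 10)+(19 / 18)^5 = 19308911 / 9447840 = 2.04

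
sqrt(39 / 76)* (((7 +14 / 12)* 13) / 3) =637* sqrt(741) / 684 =25.35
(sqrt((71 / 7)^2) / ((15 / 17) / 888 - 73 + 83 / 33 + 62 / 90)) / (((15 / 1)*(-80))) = 1473747 / 12169366510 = 0.00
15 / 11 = 1.36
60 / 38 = 30 / 19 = 1.58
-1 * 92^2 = -8464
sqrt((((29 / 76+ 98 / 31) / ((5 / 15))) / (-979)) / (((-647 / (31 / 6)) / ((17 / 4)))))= 17 * sqrt(11818219754) / 96278776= 0.02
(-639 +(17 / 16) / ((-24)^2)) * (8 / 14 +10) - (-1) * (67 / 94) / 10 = -51204375577 / 7580160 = -6755.05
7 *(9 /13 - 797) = -72464 /13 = -5574.15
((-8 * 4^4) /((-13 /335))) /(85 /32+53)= 21954560 /23153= 948.24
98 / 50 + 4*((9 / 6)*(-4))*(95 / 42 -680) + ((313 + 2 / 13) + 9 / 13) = 37722959 / 2275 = 16581.52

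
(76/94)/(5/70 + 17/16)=4256/5969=0.71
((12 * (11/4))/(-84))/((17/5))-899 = -427979/476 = -899.12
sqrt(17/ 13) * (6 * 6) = 36 * sqrt(221)/ 13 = 41.17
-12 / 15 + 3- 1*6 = -19 / 5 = -3.80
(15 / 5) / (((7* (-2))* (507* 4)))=-1 / 9464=-0.00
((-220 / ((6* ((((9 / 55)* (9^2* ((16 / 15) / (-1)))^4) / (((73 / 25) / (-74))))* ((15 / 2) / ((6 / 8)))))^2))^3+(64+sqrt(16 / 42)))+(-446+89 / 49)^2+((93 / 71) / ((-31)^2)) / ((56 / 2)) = 2* sqrt(42) / 21+7579508430742155826864559419679069915162030213791706764374941486939408496169474577321030874625465 / 38403871113225417792525857952563140964012463411604756861388202005499962243117283503763357696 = 197363.75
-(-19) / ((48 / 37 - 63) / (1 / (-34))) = 703 / 77622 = 0.01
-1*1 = -1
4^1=4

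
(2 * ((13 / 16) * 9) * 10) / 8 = 585 / 32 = 18.28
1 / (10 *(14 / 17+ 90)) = 17 / 15440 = 0.00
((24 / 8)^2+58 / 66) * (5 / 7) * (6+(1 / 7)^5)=164374090 / 3882417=42.34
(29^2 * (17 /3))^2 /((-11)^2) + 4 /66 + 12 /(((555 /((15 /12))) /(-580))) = 7562326555 /40293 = 187683.38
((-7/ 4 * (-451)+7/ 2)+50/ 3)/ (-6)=-9713/ 72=-134.90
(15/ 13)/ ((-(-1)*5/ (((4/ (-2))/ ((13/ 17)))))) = -0.60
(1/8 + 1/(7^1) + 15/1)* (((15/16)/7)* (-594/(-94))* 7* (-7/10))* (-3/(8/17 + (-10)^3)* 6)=-12950685/11358208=-1.14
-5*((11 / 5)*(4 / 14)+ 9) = -337 / 7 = -48.14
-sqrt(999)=-3 *sqrt(111)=-31.61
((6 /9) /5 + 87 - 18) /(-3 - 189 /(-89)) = -92293 /1170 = -78.88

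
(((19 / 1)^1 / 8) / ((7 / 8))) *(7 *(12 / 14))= 114 / 7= 16.29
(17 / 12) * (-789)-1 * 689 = -7227 / 4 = -1806.75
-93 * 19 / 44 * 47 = -83049 / 44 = -1887.48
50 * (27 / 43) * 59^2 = 4699350 / 43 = 109287.21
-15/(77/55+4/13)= -325/37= -8.78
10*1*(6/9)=20/3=6.67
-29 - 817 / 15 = -1252 / 15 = -83.47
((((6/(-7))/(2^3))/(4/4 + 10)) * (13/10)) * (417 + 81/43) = -175617/33110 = -5.30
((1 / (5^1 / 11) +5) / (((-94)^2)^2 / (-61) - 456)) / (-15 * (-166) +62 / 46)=-12627 / 5594204375390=-0.00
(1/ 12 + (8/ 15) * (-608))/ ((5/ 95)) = -369569/ 60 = -6159.48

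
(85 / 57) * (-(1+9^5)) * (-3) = 264171.05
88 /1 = 88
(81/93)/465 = 9/4805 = 0.00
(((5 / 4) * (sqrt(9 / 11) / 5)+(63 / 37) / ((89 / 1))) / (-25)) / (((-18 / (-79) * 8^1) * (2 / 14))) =-553 * sqrt(11) / 52800 - 3871 / 1317200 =-0.04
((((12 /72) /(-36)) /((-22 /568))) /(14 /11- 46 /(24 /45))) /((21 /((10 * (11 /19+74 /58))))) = -207320 /166875309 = -0.00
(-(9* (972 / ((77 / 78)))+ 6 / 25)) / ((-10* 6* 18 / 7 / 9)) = 516.94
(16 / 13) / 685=16 / 8905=0.00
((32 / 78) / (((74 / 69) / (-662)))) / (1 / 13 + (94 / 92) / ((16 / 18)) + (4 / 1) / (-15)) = -263.87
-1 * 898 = -898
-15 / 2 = -7.50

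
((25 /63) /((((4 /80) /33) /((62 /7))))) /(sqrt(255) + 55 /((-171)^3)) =145.27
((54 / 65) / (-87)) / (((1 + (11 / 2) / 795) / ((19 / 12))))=-9063 / 603577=-0.02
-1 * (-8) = 8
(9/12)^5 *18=2187/512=4.27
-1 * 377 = -377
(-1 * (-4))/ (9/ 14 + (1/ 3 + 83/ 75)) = 1400/ 729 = 1.92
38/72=19/36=0.53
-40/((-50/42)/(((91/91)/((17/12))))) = 23.72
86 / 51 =1.69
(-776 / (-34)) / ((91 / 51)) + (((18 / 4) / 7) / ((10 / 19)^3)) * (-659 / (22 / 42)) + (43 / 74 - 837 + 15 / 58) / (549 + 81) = -107027450851169 / 19333314000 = -5535.91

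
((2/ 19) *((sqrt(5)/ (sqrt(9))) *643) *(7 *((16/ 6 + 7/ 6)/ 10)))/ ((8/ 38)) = 103523 *sqrt(5)/ 360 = 643.01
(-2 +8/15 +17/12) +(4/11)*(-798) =-63851/220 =-290.23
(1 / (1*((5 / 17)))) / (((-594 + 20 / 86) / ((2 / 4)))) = -731 / 255320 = -0.00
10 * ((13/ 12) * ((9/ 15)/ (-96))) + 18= 17.93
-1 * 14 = -14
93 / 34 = 2.74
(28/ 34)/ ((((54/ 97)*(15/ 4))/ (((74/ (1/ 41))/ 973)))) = 1177192/ 957015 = 1.23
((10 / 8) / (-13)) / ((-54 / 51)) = 85 / 936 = 0.09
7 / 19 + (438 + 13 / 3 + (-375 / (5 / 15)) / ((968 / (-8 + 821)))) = -27707113 / 55176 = -502.16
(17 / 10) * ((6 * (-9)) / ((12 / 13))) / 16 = -1989 / 320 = -6.22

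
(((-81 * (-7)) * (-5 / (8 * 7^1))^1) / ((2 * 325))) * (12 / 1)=-243 / 260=-0.93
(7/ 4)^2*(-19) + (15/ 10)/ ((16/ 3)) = -57.91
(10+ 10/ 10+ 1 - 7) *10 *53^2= 140450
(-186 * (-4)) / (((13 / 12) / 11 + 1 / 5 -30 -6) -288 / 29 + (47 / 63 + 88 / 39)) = -17.45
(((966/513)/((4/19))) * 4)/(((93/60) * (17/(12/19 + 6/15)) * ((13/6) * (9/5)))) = 1262240/3514563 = 0.36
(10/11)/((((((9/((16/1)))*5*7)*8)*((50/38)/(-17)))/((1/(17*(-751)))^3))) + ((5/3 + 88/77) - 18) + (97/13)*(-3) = -147991324488157166/3938548604529825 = -37.58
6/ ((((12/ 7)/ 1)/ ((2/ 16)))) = 7/ 16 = 0.44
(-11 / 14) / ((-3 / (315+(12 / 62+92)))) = 138853 / 1302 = 106.65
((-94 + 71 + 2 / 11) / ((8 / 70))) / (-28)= 1255 / 176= 7.13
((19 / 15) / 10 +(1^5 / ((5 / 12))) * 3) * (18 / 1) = 131.88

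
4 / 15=0.27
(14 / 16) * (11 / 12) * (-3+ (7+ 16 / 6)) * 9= 385 / 8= 48.12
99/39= 2.54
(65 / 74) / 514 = 65 / 38036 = 0.00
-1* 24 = -24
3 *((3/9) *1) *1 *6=6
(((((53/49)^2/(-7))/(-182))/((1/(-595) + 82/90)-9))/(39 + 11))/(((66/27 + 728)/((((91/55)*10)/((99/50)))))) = -429777/16549153992910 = -0.00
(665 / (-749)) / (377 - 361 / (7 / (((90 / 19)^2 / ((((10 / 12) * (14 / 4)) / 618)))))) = 4655 / 1283512829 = 0.00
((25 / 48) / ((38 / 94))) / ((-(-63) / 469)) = 78725 / 8208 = 9.59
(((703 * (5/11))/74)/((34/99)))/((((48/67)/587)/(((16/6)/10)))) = 2747.25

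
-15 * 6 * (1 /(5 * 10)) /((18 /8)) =-4 /5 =-0.80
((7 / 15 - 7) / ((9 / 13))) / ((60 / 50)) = -637 / 81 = -7.86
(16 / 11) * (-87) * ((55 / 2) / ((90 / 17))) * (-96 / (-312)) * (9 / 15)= -7888 / 65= -121.35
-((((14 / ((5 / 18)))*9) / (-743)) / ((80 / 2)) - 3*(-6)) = -668133 / 37150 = -17.98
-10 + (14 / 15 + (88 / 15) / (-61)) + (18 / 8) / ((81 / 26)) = -46339 / 5490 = -8.44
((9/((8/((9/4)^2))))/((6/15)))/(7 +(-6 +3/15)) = 11.87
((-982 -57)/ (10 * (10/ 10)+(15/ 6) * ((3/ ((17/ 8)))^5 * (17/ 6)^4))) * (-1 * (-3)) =-52989/ 15530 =-3.41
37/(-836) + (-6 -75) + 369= 240731/836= 287.96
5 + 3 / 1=8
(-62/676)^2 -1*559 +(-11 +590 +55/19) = 22.90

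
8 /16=0.50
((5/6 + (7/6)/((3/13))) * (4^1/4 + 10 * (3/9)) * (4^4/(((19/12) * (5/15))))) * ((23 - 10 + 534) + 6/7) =2705730560/399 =6781279.60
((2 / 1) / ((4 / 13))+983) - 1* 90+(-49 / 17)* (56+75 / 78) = 162505 / 221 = 735.32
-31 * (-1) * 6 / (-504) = -31 / 84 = -0.37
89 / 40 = 2.22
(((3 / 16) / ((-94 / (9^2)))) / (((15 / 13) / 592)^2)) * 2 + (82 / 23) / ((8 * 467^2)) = -2005374499094801 / 23575420900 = -85062.09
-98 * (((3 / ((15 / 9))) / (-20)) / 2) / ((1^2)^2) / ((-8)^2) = 0.07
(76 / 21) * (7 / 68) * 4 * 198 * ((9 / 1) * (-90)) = -4062960 / 17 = -238997.65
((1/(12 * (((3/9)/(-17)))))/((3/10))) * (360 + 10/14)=-214625/42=-5110.12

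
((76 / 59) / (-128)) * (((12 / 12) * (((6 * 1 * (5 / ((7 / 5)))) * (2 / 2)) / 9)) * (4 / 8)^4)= -475 / 317184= -0.00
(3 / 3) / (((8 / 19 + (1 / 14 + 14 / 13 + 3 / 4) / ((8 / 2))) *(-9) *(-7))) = 3952 / 222993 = 0.02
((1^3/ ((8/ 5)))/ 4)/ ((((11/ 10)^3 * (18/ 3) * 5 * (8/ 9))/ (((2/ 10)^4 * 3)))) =9/ 425920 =0.00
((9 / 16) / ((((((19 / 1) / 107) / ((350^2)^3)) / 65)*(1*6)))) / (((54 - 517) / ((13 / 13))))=-1198606633300781250 / 8797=-136251748698508.72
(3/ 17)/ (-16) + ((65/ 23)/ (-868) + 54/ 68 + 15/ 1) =21421943/ 1357552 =15.78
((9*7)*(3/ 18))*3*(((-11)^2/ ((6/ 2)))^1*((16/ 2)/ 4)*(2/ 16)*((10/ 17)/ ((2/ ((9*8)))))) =114345/ 17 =6726.18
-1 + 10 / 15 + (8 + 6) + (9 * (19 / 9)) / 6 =16.83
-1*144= -144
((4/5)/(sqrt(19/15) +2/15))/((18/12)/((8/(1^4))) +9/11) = -1408/16579 +704 *sqrt(285)/16579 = 0.63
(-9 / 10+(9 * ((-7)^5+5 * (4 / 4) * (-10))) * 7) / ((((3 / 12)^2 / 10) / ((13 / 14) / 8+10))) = -12032368227 / 7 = -1718909746.71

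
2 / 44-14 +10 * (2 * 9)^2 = 70973 / 22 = 3226.05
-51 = -51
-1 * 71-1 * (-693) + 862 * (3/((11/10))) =32702/11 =2972.91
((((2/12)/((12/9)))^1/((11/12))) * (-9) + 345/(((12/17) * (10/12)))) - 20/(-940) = 302597/517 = 585.29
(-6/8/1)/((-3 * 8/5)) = 0.16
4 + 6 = 10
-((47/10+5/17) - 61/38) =-5473/1615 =-3.39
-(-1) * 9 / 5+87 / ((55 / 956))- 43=80906 / 55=1471.02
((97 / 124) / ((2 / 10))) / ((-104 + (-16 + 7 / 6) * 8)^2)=4365 / 55331776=0.00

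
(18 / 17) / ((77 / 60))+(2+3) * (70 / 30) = 12.49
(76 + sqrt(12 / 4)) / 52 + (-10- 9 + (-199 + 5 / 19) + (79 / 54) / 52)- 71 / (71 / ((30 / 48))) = -2892641 / 13338 + sqrt(3) / 52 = -216.84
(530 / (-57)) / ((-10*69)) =53 / 3933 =0.01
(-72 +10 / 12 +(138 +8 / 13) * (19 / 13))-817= -695173 / 1014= -685.57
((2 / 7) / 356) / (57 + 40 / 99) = 99 / 7081018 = 0.00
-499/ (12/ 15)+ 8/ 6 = -7469/ 12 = -622.42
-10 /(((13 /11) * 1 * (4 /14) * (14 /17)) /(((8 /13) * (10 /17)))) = -2200 /169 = -13.02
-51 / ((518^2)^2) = -51 / 71997768976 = -0.00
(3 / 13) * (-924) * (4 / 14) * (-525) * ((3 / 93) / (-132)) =-3150 / 403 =-7.82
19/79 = 0.24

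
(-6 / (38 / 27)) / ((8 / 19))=-81 / 8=-10.12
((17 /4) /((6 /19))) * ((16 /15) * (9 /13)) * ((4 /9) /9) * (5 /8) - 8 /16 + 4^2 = 33289 /2106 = 15.81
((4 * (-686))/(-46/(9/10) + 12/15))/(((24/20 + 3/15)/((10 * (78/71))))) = 8599500/20093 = 427.98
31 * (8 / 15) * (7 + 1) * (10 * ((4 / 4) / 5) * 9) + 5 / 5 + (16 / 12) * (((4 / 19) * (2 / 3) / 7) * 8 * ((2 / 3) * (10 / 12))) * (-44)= 128014057 / 53865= 2376.57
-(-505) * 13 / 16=6565 / 16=410.31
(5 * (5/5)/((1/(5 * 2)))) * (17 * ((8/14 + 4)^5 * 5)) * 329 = 6702497792000/2401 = 2791544269.89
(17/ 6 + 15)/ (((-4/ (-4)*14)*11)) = 107/ 924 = 0.12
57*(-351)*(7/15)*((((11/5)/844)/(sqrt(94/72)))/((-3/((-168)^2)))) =7246695456*sqrt(47)/247925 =200386.57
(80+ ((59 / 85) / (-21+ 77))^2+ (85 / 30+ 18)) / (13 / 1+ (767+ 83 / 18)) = 709027701 / 5517125600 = 0.13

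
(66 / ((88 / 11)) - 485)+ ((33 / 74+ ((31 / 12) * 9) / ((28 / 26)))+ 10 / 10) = -940097 / 2072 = -453.71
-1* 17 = -17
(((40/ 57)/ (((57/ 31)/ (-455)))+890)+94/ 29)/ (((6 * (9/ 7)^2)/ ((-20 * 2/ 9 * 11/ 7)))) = -104412455840/ 206061327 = -506.71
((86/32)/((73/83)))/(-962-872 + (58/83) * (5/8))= -296227/177752956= -0.00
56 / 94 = 28 / 47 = 0.60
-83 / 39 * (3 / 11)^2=-249 / 1573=-0.16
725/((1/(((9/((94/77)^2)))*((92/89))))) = 889794675/196601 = 4525.89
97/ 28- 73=-1947/ 28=-69.54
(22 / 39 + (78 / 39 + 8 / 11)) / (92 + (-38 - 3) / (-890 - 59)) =103076 / 2882517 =0.04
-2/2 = -1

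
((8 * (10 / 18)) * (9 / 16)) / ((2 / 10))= 25 / 2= 12.50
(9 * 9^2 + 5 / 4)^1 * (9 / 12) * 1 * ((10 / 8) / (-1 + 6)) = 8763 / 64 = 136.92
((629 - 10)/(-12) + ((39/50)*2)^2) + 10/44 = -4036103/82500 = -48.92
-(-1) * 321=321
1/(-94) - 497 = -46719/94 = -497.01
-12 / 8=-3 / 2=-1.50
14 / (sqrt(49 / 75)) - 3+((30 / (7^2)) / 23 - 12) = -16875 / 1127+10*sqrt(3) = 2.35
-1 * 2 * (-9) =18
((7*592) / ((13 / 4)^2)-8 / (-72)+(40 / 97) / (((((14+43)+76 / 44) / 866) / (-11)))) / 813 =15514040435 / 38743068663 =0.40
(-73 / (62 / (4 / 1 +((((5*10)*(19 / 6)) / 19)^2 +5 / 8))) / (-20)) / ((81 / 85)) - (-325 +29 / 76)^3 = 42418914733375277 / 1240052328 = 34207358.65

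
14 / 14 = 1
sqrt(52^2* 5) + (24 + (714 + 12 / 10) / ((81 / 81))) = 52* sqrt(5) + 3696 / 5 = 855.48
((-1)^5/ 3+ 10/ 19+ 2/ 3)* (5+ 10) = 245/ 19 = 12.89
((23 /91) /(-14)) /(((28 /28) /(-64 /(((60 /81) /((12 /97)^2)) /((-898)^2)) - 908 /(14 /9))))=310805799237 /16136435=19261.12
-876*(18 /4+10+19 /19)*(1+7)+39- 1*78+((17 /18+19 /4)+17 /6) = -3911561 /36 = -108654.47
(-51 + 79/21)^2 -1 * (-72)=1015816/441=2303.44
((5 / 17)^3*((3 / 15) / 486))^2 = 625 / 5701197247524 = 0.00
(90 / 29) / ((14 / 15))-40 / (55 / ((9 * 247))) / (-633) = 2770059 / 471163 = 5.88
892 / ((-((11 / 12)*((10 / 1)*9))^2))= -0.13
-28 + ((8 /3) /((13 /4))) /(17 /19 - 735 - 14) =-7761148 /277173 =-28.00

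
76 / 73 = 1.04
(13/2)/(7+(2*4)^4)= 13/8206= 0.00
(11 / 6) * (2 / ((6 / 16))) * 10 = 880 / 9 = 97.78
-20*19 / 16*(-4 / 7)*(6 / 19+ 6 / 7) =780 / 49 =15.92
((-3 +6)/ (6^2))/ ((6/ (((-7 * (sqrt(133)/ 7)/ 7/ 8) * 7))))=-sqrt(133)/ 576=-0.02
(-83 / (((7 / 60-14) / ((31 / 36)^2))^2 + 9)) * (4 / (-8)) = 1916306075 / 16602627042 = 0.12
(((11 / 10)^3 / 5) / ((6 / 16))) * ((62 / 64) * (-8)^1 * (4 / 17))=-41261 / 31875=-1.29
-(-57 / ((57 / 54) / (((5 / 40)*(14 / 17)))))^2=-35721 / 1156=-30.90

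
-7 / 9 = -0.78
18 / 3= 6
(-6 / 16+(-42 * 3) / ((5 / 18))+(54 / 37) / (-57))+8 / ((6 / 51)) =-386.00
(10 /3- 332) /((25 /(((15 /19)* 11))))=-10846 /95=-114.17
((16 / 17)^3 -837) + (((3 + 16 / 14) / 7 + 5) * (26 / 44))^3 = -800.09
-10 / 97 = -0.10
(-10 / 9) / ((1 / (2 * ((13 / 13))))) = -20 / 9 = -2.22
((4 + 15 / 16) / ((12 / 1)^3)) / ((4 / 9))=79 / 12288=0.01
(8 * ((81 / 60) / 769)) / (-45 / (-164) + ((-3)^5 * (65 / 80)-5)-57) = -35424 / 653692295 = -0.00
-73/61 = -1.20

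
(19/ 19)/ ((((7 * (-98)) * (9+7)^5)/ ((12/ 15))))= -1/ 899153920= -0.00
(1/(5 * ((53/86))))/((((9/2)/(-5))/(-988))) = 169936/477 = 356.26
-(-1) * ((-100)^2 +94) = 10094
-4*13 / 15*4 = -208 / 15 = -13.87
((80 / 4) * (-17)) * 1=-340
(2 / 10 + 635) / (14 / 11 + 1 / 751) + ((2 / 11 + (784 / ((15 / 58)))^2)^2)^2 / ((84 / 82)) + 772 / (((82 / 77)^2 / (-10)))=6962368060652868415430823000.00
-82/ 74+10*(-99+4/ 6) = -109273/ 111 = -984.44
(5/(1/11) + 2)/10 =57/10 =5.70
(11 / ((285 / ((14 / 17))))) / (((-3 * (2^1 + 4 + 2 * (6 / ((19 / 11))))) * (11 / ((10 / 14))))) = -1 / 18819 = -0.00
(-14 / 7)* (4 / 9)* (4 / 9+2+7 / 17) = -3496 / 1377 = -2.54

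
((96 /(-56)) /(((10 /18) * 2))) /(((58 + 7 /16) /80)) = -13824 /6545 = -2.11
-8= -8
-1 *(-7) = 7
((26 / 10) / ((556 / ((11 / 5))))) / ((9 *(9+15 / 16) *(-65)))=-44 / 24863625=-0.00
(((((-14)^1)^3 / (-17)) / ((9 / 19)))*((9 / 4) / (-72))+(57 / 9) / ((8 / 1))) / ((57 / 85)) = -3175 / 216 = -14.70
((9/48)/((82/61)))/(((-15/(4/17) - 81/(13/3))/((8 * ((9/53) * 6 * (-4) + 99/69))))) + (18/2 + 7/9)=6307933211/642779919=9.81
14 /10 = 1.40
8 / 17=0.47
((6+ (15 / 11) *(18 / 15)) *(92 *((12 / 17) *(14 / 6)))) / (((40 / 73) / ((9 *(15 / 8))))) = 6663951 / 187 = 35636.10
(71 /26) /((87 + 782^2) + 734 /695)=0.00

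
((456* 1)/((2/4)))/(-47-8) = -912/55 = -16.58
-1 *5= -5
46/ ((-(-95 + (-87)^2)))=-23/ 3737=-0.01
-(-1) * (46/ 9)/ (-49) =-46/ 441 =-0.10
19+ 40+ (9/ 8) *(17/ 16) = 7705/ 128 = 60.20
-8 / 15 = -0.53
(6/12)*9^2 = 81/2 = 40.50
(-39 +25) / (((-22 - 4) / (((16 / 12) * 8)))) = 224 / 39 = 5.74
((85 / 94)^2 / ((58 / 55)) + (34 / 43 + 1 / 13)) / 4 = 470689305 / 1145923168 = 0.41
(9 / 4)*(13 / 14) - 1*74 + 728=36741 / 56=656.09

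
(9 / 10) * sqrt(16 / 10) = 9 * sqrt(10) / 25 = 1.14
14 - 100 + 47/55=-4683/55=-85.15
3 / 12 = 1 / 4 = 0.25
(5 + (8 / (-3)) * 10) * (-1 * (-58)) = -3770 / 3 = -1256.67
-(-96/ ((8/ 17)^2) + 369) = 129/ 2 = 64.50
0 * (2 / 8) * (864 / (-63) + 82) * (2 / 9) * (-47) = 0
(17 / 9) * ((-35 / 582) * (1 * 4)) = -1190 / 2619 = -0.45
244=244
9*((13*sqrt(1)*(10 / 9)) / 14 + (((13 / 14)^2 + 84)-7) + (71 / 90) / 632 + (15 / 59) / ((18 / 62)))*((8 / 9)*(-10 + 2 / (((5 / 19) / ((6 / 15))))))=-4441.65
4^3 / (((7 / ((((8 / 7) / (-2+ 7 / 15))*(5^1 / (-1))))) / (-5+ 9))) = 153600 / 1127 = 136.29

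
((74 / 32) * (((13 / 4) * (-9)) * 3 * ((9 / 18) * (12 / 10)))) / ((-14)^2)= -38961 / 62720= -0.62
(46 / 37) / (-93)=-0.01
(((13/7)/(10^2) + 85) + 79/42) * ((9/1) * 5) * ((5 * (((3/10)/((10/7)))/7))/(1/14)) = 1642401/200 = 8212.00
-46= -46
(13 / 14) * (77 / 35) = 143 / 70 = 2.04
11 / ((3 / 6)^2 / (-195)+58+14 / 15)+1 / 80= 732367 / 3677360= 0.20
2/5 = 0.40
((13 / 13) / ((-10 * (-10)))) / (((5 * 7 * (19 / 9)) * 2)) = 9 / 133000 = 0.00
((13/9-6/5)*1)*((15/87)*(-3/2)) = -11/174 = -0.06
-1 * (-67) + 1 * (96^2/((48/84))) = 16195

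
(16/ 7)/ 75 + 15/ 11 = 8051/ 5775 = 1.39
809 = 809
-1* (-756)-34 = 722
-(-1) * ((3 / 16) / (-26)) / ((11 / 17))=-51 / 4576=-0.01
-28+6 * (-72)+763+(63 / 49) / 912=644787 / 2128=303.00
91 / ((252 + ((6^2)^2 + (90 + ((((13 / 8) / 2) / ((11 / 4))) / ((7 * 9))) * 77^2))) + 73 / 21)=22932 / 420659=0.05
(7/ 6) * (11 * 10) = 385/ 3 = 128.33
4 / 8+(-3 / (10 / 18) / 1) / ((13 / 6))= -259 / 130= -1.99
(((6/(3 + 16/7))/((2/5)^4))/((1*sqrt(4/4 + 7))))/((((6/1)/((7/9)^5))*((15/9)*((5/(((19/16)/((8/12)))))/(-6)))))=-55883275*sqrt(2)/82861056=-0.95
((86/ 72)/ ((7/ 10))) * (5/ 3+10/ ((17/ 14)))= 108575/ 6426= 16.90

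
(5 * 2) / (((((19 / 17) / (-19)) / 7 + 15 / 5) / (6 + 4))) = 2975 / 89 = 33.43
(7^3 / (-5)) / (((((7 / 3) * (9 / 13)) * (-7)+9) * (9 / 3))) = 4459 / 450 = 9.91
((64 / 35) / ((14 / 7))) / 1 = 32 / 35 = 0.91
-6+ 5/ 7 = -37/ 7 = -5.29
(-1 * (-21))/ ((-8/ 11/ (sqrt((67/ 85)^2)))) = -15477/ 680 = -22.76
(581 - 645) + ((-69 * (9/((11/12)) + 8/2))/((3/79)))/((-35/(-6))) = -1681744/385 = -4368.17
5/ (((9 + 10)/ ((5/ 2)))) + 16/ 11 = 883/ 418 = 2.11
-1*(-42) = 42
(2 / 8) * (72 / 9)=2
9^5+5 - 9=59045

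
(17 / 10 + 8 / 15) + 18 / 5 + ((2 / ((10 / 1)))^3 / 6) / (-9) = 19687 / 3375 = 5.83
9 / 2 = 4.50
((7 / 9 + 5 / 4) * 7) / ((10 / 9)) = 511 / 40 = 12.78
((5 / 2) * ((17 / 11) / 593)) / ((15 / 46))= 391 / 19569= 0.02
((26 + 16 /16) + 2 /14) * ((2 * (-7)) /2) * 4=-760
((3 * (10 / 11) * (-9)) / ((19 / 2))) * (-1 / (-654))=-90 / 22781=-0.00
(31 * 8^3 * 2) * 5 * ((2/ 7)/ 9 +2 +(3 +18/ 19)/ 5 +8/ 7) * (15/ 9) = 3765632000/ 3591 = 1048630.47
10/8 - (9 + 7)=-14.75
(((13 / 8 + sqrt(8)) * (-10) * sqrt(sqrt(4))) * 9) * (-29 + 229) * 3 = -216000 -87750 * sqrt(2) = -340097.24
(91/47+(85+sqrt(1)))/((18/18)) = 4133/47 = 87.94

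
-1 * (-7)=7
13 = 13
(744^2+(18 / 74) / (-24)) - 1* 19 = 163841029 / 296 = 553516.99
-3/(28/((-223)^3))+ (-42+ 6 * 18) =33270549/28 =1188233.89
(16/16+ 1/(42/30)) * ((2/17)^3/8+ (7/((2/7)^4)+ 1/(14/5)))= 1734618507/962948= 1801.36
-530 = -530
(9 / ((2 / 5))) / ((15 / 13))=39 / 2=19.50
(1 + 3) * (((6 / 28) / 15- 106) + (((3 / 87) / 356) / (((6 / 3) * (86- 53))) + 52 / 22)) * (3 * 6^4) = -1601353717704 / 993685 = -1611530.53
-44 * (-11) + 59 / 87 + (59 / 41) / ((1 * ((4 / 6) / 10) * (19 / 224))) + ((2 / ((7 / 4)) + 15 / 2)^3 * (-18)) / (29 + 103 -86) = 2081017903099 / 4277289576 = 486.53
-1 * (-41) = 41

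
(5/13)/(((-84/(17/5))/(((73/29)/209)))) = -1241/6618612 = -0.00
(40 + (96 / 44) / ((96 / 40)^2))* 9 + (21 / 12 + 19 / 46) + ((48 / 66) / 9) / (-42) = 69921883 / 191268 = 365.57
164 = 164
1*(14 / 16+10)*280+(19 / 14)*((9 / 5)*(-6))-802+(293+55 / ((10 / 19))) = 183809 / 70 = 2625.84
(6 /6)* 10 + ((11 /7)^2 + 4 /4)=660 /49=13.47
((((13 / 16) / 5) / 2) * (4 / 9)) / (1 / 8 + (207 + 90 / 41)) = 533 / 3089565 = 0.00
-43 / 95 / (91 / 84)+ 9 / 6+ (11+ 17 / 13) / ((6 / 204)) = 1036273 / 2470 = 419.54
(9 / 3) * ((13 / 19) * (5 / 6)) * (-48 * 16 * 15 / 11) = -374400 / 209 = -1791.39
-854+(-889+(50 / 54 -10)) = -47306 / 27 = -1752.07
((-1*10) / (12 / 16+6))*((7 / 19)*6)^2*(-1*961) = 7534240 / 1083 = 6956.82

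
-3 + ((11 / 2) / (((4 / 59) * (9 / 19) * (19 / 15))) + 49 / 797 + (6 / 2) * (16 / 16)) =2587441 / 19128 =135.27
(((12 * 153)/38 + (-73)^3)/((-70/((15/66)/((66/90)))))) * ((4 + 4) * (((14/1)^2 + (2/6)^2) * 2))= 23716481500/4389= 5403618.48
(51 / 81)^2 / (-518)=-289 / 377622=-0.00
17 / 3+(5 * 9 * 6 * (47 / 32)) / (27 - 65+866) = 27139 / 4416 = 6.15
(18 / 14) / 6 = 3 / 14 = 0.21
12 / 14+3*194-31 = 3863 / 7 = 551.86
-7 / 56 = -1 / 8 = -0.12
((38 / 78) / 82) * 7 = 133 / 3198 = 0.04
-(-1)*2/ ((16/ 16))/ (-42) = -1/ 21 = -0.05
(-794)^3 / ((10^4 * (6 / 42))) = -437995411 / 1250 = -350396.33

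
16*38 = 608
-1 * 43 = -43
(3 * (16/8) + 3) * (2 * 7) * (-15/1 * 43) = -81270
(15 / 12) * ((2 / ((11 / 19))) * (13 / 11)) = 1235 / 242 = 5.10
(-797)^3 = -506261573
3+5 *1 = 8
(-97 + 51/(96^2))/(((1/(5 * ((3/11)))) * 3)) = -1489835/33792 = -44.09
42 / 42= 1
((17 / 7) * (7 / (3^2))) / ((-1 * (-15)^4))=-17 / 455625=-0.00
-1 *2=-2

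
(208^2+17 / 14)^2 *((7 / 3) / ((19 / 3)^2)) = 1100664715107 / 10108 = 108890454.60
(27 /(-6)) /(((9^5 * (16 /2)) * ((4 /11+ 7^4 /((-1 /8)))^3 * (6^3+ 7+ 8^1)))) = 121 /20792616619549282550784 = 0.00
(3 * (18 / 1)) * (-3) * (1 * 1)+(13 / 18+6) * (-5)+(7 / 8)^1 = -194.74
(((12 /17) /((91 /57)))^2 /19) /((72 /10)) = 3420 /2393209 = 0.00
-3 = -3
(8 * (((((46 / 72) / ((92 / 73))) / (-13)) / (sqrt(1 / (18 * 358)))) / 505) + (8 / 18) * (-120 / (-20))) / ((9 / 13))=104 / 27 - 73 * sqrt(179) / 13635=3.78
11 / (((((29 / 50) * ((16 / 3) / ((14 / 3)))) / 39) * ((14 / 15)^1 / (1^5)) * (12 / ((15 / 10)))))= 160875 / 1856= 86.68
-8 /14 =-4 /7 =-0.57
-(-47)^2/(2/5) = -11045/2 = -5522.50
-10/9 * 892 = -8920/9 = -991.11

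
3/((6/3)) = 3/2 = 1.50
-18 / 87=-6 / 29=-0.21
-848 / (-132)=6.42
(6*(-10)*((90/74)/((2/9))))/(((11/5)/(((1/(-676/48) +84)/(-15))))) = 57445200/68783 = 835.17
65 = 65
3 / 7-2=-11 / 7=-1.57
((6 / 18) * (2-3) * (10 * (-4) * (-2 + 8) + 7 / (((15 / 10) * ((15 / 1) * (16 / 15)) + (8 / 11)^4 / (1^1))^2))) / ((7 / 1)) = 30326346783833 / 2653686638400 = 11.43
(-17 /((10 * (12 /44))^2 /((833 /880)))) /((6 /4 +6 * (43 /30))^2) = -155771 /7344720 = -0.02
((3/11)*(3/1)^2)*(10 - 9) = 27/11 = 2.45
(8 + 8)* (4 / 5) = 12.80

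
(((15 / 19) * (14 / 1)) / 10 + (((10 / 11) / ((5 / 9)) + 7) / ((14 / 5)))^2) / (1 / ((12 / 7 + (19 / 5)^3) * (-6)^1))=-710745895029 / 197139250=-3605.30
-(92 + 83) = -175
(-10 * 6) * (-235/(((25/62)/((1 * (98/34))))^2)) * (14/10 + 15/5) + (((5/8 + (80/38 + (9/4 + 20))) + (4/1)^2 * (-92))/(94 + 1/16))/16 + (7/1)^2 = 748507141889747/236113000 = 3170122.53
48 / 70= 24 / 35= 0.69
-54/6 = -9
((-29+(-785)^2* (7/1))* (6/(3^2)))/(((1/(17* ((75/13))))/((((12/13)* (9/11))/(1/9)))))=3563851705200/1859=1917079992.04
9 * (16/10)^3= 4608/125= 36.86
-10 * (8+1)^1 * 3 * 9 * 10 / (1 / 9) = -218700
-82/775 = -0.11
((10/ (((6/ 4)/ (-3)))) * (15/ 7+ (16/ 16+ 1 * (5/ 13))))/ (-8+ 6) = 3210/ 91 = 35.27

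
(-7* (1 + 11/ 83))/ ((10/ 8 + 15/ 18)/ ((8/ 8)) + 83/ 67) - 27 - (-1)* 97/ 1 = 14989478/ 221693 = 67.61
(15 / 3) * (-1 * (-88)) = 440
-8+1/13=-103/13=-7.92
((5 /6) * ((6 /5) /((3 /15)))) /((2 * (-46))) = -5 /92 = -0.05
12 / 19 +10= 202 / 19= 10.63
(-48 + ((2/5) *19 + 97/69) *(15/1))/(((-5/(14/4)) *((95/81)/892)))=-506522646/10925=-46363.63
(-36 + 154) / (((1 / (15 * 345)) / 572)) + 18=349291818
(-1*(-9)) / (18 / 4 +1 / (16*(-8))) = 1152 / 575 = 2.00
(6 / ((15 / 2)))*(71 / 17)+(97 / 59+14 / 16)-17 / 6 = 3.03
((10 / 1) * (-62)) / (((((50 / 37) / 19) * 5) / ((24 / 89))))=-1046064 / 2225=-470.14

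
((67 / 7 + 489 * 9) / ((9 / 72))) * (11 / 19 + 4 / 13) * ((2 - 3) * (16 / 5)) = -865459968 / 8645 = -100111.04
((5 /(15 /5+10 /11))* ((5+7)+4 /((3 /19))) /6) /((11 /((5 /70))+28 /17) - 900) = -26180 /2448549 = -0.01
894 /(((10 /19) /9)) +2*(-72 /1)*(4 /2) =74997 /5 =14999.40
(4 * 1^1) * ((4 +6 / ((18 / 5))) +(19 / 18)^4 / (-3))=1654271 / 78732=21.01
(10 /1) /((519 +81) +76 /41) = 205 /12338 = 0.02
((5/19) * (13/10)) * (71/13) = 1.87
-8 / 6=-4 / 3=-1.33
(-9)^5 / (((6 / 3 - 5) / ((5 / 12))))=32805 / 4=8201.25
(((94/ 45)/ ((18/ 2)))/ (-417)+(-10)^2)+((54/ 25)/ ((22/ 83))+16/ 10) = 1019418467/ 9288675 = 109.75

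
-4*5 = -20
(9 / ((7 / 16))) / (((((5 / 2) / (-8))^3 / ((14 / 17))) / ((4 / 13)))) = -170.81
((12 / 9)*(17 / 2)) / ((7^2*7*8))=17 / 4116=0.00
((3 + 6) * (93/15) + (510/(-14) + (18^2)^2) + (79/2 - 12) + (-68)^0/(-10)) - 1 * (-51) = 3677582/35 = 105073.77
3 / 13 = 0.23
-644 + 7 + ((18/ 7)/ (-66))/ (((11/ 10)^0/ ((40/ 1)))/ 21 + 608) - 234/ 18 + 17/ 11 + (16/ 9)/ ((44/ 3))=-10926876875/ 16853793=-648.33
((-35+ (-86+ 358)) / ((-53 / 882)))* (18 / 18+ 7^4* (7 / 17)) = -3516788016 / 901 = -3903205.35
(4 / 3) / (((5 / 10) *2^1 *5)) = 4 / 15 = 0.27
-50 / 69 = -0.72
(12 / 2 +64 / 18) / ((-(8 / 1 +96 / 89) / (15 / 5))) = -3827 / 1212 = -3.16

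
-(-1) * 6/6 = 1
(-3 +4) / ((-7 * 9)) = -1 / 63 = -0.02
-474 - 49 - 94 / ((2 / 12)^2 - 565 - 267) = -522.89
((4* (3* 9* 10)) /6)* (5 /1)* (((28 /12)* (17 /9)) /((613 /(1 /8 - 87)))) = -2067625 /3678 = -562.16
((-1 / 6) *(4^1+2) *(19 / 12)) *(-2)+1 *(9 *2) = 127 / 6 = 21.17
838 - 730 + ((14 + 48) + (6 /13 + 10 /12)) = 13361 /78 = 171.29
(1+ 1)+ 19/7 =33/7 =4.71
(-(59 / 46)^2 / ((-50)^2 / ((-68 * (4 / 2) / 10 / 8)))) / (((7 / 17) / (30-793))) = -109654981 / 52900000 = -2.07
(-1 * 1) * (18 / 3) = -6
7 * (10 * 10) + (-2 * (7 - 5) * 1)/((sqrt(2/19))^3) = 700 - 19 * sqrt(38) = 582.88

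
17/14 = 1.21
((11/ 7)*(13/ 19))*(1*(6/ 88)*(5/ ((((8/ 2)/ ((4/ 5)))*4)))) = 39/ 2128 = 0.02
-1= -1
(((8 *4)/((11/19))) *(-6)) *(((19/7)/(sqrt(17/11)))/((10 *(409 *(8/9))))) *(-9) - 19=-19 + 350892 *sqrt(187)/2676905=-17.21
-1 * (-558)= 558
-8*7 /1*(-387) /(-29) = -21672 /29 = -747.31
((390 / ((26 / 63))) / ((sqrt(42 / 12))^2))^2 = 72900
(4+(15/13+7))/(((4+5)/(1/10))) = 79/585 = 0.14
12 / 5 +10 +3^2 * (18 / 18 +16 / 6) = 227 / 5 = 45.40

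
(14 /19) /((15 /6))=28 /95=0.29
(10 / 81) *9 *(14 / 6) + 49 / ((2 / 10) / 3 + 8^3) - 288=-59169941 / 207387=-285.31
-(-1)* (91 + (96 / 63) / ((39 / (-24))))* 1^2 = 24587 / 273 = 90.06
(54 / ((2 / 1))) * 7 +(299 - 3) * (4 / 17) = 4397 / 17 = 258.65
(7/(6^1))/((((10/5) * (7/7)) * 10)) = 7/120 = 0.06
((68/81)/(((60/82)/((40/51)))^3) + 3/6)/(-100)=-52352713/3413032200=-0.02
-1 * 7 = -7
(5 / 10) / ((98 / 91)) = 13 / 28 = 0.46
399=399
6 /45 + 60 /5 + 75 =87.13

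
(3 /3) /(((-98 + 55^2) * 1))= 1 /2927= 0.00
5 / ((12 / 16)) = 20 / 3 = 6.67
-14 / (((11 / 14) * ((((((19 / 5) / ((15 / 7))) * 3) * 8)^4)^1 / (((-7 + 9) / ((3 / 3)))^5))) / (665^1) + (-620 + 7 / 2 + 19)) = 54687500 / 1860768247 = 0.03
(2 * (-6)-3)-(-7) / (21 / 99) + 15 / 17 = 321 / 17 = 18.88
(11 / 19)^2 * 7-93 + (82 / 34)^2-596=-71031057 / 104329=-680.84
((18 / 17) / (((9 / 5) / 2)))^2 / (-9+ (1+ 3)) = -80 / 289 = -0.28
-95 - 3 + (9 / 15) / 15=-2449 / 25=-97.96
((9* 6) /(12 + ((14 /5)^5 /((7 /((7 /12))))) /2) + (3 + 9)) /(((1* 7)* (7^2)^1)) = 1331493 /30823352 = 0.04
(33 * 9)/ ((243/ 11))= 121/ 9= 13.44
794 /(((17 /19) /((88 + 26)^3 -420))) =22344236664 /17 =1314366862.59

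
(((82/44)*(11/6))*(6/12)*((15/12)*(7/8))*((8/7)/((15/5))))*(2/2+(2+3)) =205/48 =4.27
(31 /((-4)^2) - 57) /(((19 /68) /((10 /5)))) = -14977 /38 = -394.13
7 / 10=0.70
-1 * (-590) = 590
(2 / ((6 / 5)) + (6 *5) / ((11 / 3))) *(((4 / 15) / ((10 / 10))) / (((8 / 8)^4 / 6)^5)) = 224640 / 11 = 20421.82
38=38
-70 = -70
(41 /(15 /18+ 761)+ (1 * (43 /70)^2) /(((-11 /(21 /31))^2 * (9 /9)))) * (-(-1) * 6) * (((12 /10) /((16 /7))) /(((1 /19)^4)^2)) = 448862111682936444459 /151862986000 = 2955704503.81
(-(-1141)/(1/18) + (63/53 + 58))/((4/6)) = 3274953/106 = 30895.78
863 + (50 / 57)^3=159946559 / 185193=863.67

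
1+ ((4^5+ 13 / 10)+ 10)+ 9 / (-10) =5177 / 5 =1035.40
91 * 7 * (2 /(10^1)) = 637 /5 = 127.40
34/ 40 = 17/ 20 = 0.85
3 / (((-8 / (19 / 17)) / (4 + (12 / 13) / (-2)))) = -1311 / 884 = -1.48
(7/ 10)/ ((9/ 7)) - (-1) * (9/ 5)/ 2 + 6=7.44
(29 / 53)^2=841 / 2809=0.30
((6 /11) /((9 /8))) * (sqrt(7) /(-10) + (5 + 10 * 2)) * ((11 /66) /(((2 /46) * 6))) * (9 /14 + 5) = 43.24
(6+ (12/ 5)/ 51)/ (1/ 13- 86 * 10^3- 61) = -3341/ 47548660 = -0.00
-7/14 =-1/2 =-0.50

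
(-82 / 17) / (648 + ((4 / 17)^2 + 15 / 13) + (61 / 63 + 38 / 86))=-49092498 / 6621816751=-0.01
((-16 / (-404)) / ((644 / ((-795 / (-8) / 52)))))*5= 3975 / 6764576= 0.00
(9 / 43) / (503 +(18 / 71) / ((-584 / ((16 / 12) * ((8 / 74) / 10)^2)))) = 1596493575 / 3836728836559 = 0.00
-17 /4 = -4.25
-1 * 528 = -528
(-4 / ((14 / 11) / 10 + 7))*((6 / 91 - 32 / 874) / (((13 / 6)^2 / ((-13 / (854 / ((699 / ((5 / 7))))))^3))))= 19712208157983 / 1701120453550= 11.59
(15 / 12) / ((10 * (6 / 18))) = 3 / 8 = 0.38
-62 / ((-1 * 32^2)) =0.06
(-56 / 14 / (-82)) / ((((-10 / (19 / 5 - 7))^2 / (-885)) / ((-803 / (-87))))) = -6064256 / 148625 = -40.80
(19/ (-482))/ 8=-19/ 3856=-0.00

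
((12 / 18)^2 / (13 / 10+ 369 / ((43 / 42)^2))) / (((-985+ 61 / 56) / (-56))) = 231938560 / 3239753593527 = 0.00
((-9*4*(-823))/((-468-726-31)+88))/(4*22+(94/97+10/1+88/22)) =-0.25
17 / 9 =1.89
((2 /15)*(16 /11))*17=544 /165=3.30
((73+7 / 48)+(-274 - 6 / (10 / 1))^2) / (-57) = -90573967 / 68400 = -1324.18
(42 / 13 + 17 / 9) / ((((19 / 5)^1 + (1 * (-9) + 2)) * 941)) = -2995 / 1761552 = -0.00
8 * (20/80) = 2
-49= -49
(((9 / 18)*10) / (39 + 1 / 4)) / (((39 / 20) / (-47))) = -18800 / 6123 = -3.07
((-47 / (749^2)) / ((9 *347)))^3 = -103823 / 5377827391916029603582182867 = -0.00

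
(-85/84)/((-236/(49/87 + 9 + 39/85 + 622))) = 79217/29232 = 2.71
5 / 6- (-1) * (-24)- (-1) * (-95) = -709 / 6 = -118.17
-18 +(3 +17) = 2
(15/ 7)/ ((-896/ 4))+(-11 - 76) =-136431/ 1568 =-87.01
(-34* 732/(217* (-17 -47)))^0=1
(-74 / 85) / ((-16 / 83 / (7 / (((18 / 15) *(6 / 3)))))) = 21497 / 1632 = 13.17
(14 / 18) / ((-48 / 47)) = -329 / 432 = -0.76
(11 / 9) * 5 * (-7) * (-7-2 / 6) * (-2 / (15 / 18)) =-6776 / 9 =-752.89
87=87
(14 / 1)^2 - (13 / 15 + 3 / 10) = 1169 / 6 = 194.83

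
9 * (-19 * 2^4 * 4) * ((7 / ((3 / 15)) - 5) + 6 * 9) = -919296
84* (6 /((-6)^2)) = 14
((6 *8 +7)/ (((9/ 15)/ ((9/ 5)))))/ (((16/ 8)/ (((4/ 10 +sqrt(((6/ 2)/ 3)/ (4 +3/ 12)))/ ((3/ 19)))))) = 209 +1045 *sqrt(17)/ 17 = 462.45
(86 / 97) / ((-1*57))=-86 / 5529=-0.02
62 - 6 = 56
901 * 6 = 5406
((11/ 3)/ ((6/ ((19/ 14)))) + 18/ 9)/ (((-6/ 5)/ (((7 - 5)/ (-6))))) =3565/ 4536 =0.79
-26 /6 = -13 /3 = -4.33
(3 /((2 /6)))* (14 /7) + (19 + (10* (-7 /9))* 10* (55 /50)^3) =-66.52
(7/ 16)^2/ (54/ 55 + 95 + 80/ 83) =223685/ 113294592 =0.00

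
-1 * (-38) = 38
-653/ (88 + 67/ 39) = -25467/ 3499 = -7.28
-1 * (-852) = 852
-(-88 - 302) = 390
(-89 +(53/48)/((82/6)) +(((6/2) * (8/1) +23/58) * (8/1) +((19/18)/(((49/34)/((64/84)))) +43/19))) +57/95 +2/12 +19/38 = 1846802774563/16737220080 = 110.34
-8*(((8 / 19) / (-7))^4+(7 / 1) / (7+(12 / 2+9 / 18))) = -35045765488 / 8448319467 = -4.15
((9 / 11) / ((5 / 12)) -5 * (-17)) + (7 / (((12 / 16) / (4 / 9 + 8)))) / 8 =143771 / 1485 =96.82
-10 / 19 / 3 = -10 / 57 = -0.18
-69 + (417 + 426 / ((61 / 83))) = 56586 / 61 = 927.64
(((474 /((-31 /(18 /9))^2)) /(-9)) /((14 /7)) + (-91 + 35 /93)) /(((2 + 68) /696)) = -30343744 /33635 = -902.15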